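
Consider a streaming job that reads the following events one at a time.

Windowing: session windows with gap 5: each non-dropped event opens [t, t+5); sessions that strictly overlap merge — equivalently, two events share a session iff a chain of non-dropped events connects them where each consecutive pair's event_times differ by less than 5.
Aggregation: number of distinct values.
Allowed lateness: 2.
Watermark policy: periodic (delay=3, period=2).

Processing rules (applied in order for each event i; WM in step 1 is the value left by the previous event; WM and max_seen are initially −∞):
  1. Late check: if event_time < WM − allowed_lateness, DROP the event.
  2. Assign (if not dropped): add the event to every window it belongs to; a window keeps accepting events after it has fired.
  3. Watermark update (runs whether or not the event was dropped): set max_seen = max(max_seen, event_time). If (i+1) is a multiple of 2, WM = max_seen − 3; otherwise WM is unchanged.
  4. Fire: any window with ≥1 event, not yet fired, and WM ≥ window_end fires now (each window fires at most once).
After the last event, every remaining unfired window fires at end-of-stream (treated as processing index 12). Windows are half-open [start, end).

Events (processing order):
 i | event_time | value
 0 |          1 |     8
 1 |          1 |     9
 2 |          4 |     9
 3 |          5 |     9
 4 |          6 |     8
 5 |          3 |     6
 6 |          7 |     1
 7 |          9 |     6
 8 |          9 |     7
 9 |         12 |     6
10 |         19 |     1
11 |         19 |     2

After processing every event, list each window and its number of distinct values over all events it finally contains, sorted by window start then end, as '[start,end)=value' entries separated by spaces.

[1,17)=5 [19,24)=2

i=0 t=1 v=8: → [1,6); WM=−∞
i=1 t=1 v=9: → [1,6); WM=-2
i=2 t=4 v=9: → [1,9); WM=-2
i=3 t=5 v=9: → [1,10); WM=2
i=4 t=6 v=8: → [1,11); WM=2
i=5 t=3 v=6: → [1,11); WM=3
i=6 t=7 v=1: → [1,12); WM=3
i=7 t=9 v=6: → [1,14); WM=6
i=8 t=9 v=7: → [1,14); WM=6
i=9 t=12 v=6: → [1,17); WM=9
i=10 t=19 v=1: → [19,24); WM=9
i=11 t=19 v=2: → [19,24); WM=16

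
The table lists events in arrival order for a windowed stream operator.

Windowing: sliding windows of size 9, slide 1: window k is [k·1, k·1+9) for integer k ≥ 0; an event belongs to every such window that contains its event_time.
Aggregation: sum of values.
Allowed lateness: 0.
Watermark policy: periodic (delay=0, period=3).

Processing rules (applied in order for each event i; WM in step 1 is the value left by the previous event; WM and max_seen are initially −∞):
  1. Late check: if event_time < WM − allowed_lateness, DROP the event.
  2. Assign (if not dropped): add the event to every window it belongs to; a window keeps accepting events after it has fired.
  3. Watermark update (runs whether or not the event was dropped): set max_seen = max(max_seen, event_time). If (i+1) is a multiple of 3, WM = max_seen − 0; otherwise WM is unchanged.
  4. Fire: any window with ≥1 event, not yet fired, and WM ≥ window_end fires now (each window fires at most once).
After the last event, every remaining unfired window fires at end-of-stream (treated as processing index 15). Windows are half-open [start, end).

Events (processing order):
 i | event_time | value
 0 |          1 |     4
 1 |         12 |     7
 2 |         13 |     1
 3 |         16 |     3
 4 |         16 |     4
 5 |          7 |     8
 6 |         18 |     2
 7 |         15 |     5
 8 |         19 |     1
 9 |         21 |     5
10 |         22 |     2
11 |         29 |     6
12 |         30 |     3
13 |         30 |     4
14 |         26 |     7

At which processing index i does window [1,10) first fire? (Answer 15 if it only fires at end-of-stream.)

2

i=0 t=1 v=4: → [1,10),[0,9); WM=−∞
i=1 t=12 v=7: → [12,21),[11,20),[10,19),[9,18),[8,17),[7,16),[6,15),[5,14),[4,13); WM=−∞
i=2 t=13 v=1: → [13,22),[12,21),[11,20),[10,19),[9,18),[8,17),[7,16),[6,15),[5,14); WM=13; [0,9) fires=4 [1,10) fires=4 [4,13) fires=7
i=3 t=16 v=3: → [16,25),[15,24),[14,23),[13,22),[12,21),[11,20),[10,19),[9,18),[8,17); WM=13
i=4 t=16 v=4: → [16,25),[15,24),[14,23),[13,22),[12,21),[11,20),[10,19),[9,18),[8,17); WM=13
i=5 t=7 v=8: DROP (t<13-0); WM=16; [5,14) fires=8 [6,15) fires=8 [7,16) fires=8
i=6 t=18 v=2: → [18,27),[17,26),[16,25),[15,24),[14,23),[13,22),[12,21),[11,20),[10,19); WM=16
i=7 t=15 v=5: DROP (t<16-0); WM=16
i=8 t=19 v=1: → [19,28),[18,27),[17,26),[16,25),[15,24),[14,23),[13,22),[12,21),[11,20); WM=19; [8,17) fires=15 [9,18) fires=15 [10,19) fires=17
i=9 t=21 v=5: → [21,30),[20,29),[19,28),[18,27),[17,26),[16,25),[15,24),[14,23),[13,22); WM=19
i=10 t=22 v=2: → [22,31),[21,30),[20,29),[19,28),[18,27),[17,26),[16,25),[15,24),[14,23); WM=19
i=11 t=29 v=6: → [29,38),[28,37),[27,36),[26,35),[25,34),[24,33),[23,32),[22,31),[21,30); WM=29; [11,20) fires=18 [12,21) fires=18 [13,22) fires=16 [14,23) fires=17 [15,24) fires=17 [16,25) fires=17 [17,26) fires=10 [18,27) fires=10 [19,28) fires=8 [20,29) fires=7
i=12 t=30 v=3: → [30,39),[29,38),[28,37),[27,36),[26,35),[25,34),[24,33),[23,32),[22,31); WM=29
i=13 t=30 v=4: → [30,39),[29,38),[28,37),[27,36),[26,35),[25,34),[24,33),[23,32),[22,31); WM=29
i=14 t=26 v=7: DROP (t<29-0); WM=30; [21,30) fires=13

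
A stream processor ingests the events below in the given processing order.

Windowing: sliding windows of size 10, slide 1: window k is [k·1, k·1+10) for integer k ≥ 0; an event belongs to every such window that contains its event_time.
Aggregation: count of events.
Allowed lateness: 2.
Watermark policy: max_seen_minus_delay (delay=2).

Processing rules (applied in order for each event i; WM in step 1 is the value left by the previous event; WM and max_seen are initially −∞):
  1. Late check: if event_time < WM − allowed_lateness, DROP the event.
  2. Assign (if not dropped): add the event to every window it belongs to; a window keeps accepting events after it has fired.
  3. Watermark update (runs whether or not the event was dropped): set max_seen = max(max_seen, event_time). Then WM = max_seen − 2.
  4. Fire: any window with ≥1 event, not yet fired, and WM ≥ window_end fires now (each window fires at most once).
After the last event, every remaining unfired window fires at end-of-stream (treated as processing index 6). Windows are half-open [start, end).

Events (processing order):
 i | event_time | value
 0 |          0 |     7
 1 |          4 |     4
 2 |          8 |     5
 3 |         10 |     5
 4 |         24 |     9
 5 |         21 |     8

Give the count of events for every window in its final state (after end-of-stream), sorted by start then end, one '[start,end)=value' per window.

[0,10)=3 [1,11)=3 [2,12)=3 [3,13)=3 [4,14)=3 [5,15)=2 [6,16)=2 [7,17)=2 [8,18)=2 [9,19)=1 [10,20)=1 [12,22)=1 [13,23)=1 [14,24)=1 [15,25)=2 [16,26)=2 [17,27)=2 [18,28)=2 [19,29)=2 [20,30)=2 [21,31)=2 [22,32)=1 [23,33)=1 [24,34)=1

i=0 t=0 v=7: → [0,10); WM=-2
i=1 t=4 v=4: → [4,14),[3,13),[2,12),[1,11),[0,10); WM=2
i=2 t=8 v=5: → [8,18),[7,17),[6,16),[5,15),[4,14),[3,13),[2,12),[1,11),[0,10); WM=6
i=3 t=10 v=5: → [10,20),[9,19),[8,18),[7,17),[6,16),[5,15),[4,14),[3,13),[2,12),[1,11); WM=8
i=4 t=24 v=9: → [24,34),[23,33),[22,32),[21,31),[20,30),[19,29),[18,28),[17,27),[16,26),[15,25); WM=22; [0,10) fires=3 [1,11) fires=3 [2,12) fires=3 [3,13) fires=3 [4,14) fires=3 [5,15) fires=2 [6,16) fires=2 [7,17) fires=2 [8,18) fires=2 [9,19) fires=1 [10,20) fires=1
i=5 t=21 v=8: → [21,31),[20,30),[19,29),[18,28),[17,27),[16,26),[15,25),[14,24),[13,23),[12,22); WM=22; [12,22) fires=1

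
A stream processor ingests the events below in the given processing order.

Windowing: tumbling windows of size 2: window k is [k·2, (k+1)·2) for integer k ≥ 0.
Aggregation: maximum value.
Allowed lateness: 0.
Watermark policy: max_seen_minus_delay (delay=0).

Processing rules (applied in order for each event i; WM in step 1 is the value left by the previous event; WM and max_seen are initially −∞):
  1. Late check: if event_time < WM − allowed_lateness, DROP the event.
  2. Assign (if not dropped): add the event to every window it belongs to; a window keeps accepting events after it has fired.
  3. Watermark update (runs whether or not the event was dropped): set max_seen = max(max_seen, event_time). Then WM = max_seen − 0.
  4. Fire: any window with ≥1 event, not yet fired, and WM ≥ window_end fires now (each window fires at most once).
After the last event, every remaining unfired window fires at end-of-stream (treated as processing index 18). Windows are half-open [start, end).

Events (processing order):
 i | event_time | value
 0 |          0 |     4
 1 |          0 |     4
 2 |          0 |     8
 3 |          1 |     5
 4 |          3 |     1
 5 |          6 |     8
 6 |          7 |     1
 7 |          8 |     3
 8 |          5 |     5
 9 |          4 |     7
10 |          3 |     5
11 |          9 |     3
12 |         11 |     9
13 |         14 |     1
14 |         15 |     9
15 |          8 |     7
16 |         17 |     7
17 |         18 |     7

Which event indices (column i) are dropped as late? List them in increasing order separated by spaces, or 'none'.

i=0 t=0 v=4: → [0,2); WM=0
i=1 t=0 v=4: → [0,2); WM=0
i=2 t=0 v=8: → [0,2); WM=0
i=3 t=1 v=5: → [0,2); WM=1
i=4 t=3 v=1: → [2,4); WM=3; [0,2) fires=8
i=5 t=6 v=8: → [6,8); WM=6; [2,4) fires=1
i=6 t=7 v=1: → [6,8); WM=7
i=7 t=8 v=3: → [8,10); WM=8; [6,8) fires=8
i=8 t=5 v=5: DROP (t<8-0); WM=8
i=9 t=4 v=7: DROP (t<8-0); WM=8
i=10 t=3 v=5: DROP (t<8-0); WM=8
i=11 t=9 v=3: → [8,10); WM=9
i=12 t=11 v=9: → [10,12); WM=11; [8,10) fires=3
i=13 t=14 v=1: → [14,16); WM=14; [10,12) fires=9
i=14 t=15 v=9: → [14,16); WM=15
i=15 t=8 v=7: DROP (t<15-0); WM=15
i=16 t=17 v=7: → [16,18); WM=17; [14,16) fires=9
i=17 t=18 v=7: → [18,20); WM=18; [16,18) fires=7

8 9 10 15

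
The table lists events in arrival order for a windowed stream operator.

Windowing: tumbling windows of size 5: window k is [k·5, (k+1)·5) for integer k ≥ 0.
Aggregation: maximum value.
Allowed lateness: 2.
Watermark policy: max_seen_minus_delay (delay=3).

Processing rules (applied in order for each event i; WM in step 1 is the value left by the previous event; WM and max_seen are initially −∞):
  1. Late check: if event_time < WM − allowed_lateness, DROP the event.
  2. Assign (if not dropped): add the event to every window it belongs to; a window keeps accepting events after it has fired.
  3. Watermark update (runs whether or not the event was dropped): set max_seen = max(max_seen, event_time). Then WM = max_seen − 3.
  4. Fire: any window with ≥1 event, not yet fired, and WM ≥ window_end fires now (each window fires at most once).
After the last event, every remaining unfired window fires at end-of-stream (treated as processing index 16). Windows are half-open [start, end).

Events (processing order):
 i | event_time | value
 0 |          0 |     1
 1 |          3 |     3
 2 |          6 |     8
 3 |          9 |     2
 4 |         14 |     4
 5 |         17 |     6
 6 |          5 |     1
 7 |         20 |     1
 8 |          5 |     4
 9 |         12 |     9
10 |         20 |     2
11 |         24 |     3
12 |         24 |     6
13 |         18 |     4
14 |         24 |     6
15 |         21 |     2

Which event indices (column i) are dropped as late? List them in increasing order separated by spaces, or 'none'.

6 8 9 13

i=0 t=0 v=1: → [0,5); WM=-3
i=1 t=3 v=3: → [0,5); WM=0
i=2 t=6 v=8: → [5,10); WM=3
i=3 t=9 v=2: → [5,10); WM=6; [0,5) fires=3
i=4 t=14 v=4: → [10,15); WM=11; [5,10) fires=8
i=5 t=17 v=6: → [15,20); WM=14
i=6 t=5 v=1: DROP (t<14-2); WM=14
i=7 t=20 v=1: → [20,25); WM=17; [10,15) fires=4
i=8 t=5 v=4: DROP (t<17-2); WM=17
i=9 t=12 v=9: DROP (t<17-2); WM=17
i=10 t=20 v=2: → [20,25); WM=17
i=11 t=24 v=3: → [20,25); WM=21; [15,20) fires=6
i=12 t=24 v=6: → [20,25); WM=21
i=13 t=18 v=4: DROP (t<21-2); WM=21
i=14 t=24 v=6: → [20,25); WM=21
i=15 t=21 v=2: → [20,25); WM=21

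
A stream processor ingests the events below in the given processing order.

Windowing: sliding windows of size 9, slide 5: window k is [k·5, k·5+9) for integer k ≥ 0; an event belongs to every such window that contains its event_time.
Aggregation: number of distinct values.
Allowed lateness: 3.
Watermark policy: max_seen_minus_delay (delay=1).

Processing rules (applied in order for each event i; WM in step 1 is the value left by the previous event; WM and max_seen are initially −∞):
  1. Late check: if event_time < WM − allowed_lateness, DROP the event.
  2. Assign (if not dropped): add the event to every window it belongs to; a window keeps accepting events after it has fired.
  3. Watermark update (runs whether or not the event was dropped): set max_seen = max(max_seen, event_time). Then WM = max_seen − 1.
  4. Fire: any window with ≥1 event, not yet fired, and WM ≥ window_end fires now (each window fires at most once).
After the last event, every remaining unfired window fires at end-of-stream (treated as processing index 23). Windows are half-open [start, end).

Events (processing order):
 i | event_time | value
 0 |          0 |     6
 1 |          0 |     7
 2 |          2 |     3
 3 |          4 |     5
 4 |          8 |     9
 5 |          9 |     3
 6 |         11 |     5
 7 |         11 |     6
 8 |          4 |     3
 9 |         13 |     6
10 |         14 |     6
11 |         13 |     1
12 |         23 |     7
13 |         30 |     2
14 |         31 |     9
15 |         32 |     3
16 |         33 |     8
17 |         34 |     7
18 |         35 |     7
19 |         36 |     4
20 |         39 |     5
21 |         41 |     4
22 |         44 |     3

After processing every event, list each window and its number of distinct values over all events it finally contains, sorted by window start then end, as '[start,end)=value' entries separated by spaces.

i=0 t=0 v=6: → [0,9); WM=-1
i=1 t=0 v=7: → [0,9); WM=-1
i=2 t=2 v=3: → [0,9); WM=1
i=3 t=4 v=5: → [0,9); WM=3
i=4 t=8 v=9: → [5,14),[0,9); WM=7
i=5 t=9 v=3: → [5,14); WM=8
i=6 t=11 v=5: → [10,19),[5,14); WM=10; [0,9) fires=5
i=7 t=11 v=6: → [10,19),[5,14); WM=10
i=8 t=4 v=3: DROP (t<10-3); WM=10
i=9 t=13 v=6: → [10,19),[5,14); WM=12
i=10 t=14 v=6: → [10,19); WM=13
i=11 t=13 v=1: → [10,19),[5,14); WM=13
i=12 t=23 v=7: → [20,29),[15,24); WM=22; [5,14) fires=5 [10,19) fires=3
i=13 t=30 v=2: → [30,39),[25,34); WM=29; [15,24) fires=1 [20,29) fires=1
i=14 t=31 v=9: → [30,39),[25,34); WM=30
i=15 t=32 v=3: → [30,39),[25,34); WM=31
i=16 t=33 v=8: → [30,39),[25,34); WM=32
i=17 t=34 v=7: → [30,39); WM=33
i=18 t=35 v=7: → [35,44),[30,39); WM=34; [25,34) fires=4
i=19 t=36 v=4: → [35,44),[30,39); WM=35
i=20 t=39 v=5: → [35,44); WM=38
i=21 t=41 v=4: → [40,49),[35,44); WM=40; [30,39) fires=6
i=22 t=44 v=3: → [40,49); WM=43

[0,9)=5 [5,14)=5 [10,19)=3 [15,24)=1 [20,29)=1 [25,34)=4 [30,39)=6 [35,44)=3 [40,49)=2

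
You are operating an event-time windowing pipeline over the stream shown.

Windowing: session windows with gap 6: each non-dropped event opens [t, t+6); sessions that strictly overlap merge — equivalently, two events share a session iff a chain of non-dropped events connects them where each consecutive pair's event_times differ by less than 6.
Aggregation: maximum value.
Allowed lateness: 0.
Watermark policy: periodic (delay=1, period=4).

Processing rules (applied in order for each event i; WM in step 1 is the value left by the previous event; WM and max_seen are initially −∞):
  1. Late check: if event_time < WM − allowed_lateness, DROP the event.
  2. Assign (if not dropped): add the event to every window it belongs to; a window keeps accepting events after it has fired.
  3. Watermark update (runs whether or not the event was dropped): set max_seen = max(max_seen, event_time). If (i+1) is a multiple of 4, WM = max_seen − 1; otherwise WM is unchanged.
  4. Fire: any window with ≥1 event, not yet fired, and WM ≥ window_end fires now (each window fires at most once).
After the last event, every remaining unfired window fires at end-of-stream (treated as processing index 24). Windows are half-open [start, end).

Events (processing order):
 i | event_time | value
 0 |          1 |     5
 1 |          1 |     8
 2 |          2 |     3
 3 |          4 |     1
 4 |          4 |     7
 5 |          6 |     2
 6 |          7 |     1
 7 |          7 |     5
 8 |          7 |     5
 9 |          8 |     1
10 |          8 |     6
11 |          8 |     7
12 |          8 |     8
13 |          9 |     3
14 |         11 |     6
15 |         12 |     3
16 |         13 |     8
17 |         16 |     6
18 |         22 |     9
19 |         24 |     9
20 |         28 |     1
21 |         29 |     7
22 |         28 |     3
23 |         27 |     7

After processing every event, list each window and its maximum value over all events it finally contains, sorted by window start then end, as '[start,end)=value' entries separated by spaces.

[1,22)=8 [22,35)=9

i=0 t=1 v=5: → [1,7); WM=−∞
i=1 t=1 v=8: → [1,7); WM=−∞
i=2 t=2 v=3: → [1,8); WM=−∞
i=3 t=4 v=1: → [1,10); WM=3
i=4 t=4 v=7: → [1,10); WM=3
i=5 t=6 v=2: → [1,12); WM=3
i=6 t=7 v=1: → [1,13); WM=3
i=7 t=7 v=5: → [1,13); WM=6
i=8 t=7 v=5: → [1,13); WM=6
i=9 t=8 v=1: → [1,14); WM=6
i=10 t=8 v=6: → [1,14); WM=6
i=11 t=8 v=7: → [1,14); WM=7
i=12 t=8 v=8: → [1,14); WM=7
i=13 t=9 v=3: → [1,15); WM=7
i=14 t=11 v=6: → [1,17); WM=7
i=15 t=12 v=3: → [1,18); WM=11
i=16 t=13 v=8: → [1,19); WM=11
i=17 t=16 v=6: → [1,22); WM=11
i=18 t=22 v=9: → [22,28); WM=11
i=19 t=24 v=9: → [22,30); WM=23
i=20 t=28 v=1: → [22,34); WM=23
i=21 t=29 v=7: → [22,35); WM=23
i=22 t=28 v=3: → [22,35); WM=23
i=23 t=27 v=7: → [22,35); WM=28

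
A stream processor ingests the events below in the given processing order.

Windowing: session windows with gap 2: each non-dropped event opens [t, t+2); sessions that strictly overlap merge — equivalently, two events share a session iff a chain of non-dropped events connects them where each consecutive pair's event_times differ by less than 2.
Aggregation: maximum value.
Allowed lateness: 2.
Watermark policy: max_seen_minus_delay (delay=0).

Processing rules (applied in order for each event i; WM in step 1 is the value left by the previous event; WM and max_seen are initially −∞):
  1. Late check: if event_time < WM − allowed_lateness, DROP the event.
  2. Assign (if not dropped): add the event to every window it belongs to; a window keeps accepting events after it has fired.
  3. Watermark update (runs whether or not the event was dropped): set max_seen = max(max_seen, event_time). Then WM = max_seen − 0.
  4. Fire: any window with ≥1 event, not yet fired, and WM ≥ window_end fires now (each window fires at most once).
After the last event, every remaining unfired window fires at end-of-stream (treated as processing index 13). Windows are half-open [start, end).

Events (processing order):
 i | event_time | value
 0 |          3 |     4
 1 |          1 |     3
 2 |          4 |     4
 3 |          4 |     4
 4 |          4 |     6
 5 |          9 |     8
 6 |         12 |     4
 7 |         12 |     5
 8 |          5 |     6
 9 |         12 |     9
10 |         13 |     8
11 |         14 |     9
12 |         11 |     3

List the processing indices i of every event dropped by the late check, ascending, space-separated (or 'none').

8 12

i=0 t=3 v=4: → [3,5); WM=3
i=1 t=1 v=3: → [1,3); WM=3
i=2 t=4 v=4: → [3,6); WM=4
i=3 t=4 v=4: → [3,6); WM=4
i=4 t=4 v=6: → [3,6); WM=4
i=5 t=9 v=8: → [9,11); WM=9
i=6 t=12 v=4: → [12,14); WM=12
i=7 t=12 v=5: → [12,14); WM=12
i=8 t=5 v=6: DROP (t<12-2); WM=12
i=9 t=12 v=9: → [12,14); WM=12
i=10 t=13 v=8: → [12,15); WM=13
i=11 t=14 v=9: → [12,16); WM=14
i=12 t=11 v=3: DROP (t<14-2); WM=14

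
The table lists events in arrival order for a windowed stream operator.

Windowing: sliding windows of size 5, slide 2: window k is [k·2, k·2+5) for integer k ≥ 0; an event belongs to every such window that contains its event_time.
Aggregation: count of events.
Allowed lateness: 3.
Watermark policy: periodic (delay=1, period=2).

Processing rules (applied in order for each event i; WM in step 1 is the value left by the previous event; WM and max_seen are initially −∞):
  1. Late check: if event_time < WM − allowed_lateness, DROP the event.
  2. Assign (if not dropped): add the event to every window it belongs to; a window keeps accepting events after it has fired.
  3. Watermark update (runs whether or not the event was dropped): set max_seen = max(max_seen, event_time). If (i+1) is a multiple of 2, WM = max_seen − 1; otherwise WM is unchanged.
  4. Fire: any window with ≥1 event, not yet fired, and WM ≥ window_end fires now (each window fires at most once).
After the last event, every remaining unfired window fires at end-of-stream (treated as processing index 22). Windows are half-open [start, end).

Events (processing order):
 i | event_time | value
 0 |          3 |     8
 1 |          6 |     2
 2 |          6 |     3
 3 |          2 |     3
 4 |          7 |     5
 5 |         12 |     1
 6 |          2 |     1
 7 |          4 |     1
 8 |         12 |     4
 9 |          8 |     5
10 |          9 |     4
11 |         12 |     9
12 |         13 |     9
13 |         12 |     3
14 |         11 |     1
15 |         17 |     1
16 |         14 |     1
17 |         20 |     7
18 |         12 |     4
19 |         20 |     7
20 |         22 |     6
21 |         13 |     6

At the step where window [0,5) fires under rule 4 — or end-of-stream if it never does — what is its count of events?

1

i=0 t=3 v=8: → [2,7),[0,5); WM=−∞
i=1 t=6 v=2: → [6,11),[4,9),[2,7); WM=5; [0,5) fires=1
i=2 t=6 v=3: → [6,11),[4,9),[2,7); WM=5
i=3 t=2 v=3: → [2,7),[0,5); WM=5
i=4 t=7 v=5: → [6,11),[4,9); WM=5
i=5 t=12 v=1: → [12,17),[10,15),[8,13); WM=11; [2,7) fires=4 [4,9) fires=3 [6,11) fires=3
i=6 t=2 v=1: DROP (t<11-3); WM=11
i=7 t=4 v=1: DROP (t<11-3); WM=11
i=8 t=12 v=4: → [12,17),[10,15),[8,13); WM=11
i=9 t=8 v=5: → [8,13),[6,11),[4,9); WM=11
i=10 t=9 v=4: → [8,13),[6,11); WM=11
i=11 t=12 v=9: → [12,17),[10,15),[8,13); WM=11
i=12 t=13 v=9: → [12,17),[10,15); WM=11
i=13 t=12 v=3: → [12,17),[10,15),[8,13); WM=12
i=14 t=11 v=1: → [10,15),[8,13); WM=12
i=15 t=17 v=1: → [16,21),[14,19); WM=16; [8,13) fires=7 [10,15) fires=6
i=16 t=14 v=1: → [14,19),[12,17),[10,15); WM=16
i=17 t=20 v=7: → [20,25),[18,23),[16,21); WM=19; [12,17) fires=6 [14,19) fires=2
i=18 t=12 v=4: DROP (t<19-3); WM=19
i=19 t=20 v=7: → [20,25),[18,23),[16,21); WM=19
i=20 t=22 v=6: → [22,27),[20,25),[18,23); WM=19
i=21 t=13 v=6: DROP (t<19-3); WM=21; [16,21) fires=3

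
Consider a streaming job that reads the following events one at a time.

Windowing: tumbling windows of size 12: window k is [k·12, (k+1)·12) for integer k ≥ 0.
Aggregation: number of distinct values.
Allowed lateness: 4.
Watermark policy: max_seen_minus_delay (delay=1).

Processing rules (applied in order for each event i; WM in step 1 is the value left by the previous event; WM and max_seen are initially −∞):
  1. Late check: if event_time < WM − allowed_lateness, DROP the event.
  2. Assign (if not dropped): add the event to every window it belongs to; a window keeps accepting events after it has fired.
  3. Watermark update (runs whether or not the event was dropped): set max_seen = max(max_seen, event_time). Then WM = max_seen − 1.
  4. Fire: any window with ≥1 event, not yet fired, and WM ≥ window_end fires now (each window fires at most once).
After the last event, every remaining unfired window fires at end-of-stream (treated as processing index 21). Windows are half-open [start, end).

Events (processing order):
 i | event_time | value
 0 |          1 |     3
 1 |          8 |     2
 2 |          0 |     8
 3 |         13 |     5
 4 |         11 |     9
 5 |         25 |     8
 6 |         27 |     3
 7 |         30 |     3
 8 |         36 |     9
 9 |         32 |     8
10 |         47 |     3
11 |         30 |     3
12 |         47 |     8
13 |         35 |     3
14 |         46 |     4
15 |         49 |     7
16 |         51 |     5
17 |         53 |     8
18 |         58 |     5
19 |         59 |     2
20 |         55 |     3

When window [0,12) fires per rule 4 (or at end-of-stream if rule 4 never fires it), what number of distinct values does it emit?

2

i=0 t=1 v=3: → [0,12); WM=0
i=1 t=8 v=2: → [0,12); WM=7
i=2 t=0 v=8: DROP (t<7-4); WM=7
i=3 t=13 v=5: → [12,24); WM=12; [0,12) fires=2
i=4 t=11 v=9: → [0,12); WM=12
i=5 t=25 v=8: → [24,36); WM=24; [12,24) fires=1
i=6 t=27 v=3: → [24,36); WM=26
i=7 t=30 v=3: → [24,36); WM=29
i=8 t=36 v=9: → [36,48); WM=35
i=9 t=32 v=8: → [24,36); WM=35
i=10 t=47 v=3: → [36,48); WM=46; [24,36) fires=2
i=11 t=30 v=3: DROP (t<46-4); WM=46
i=12 t=47 v=8: → [36,48); WM=46
i=13 t=35 v=3: DROP (t<46-4); WM=46
i=14 t=46 v=4: → [36,48); WM=46
i=15 t=49 v=7: → [48,60); WM=48; [36,48) fires=4
i=16 t=51 v=5: → [48,60); WM=50
i=17 t=53 v=8: → [48,60); WM=52
i=18 t=58 v=5: → [48,60); WM=57
i=19 t=59 v=2: → [48,60); WM=58
i=20 t=55 v=3: → [48,60); WM=58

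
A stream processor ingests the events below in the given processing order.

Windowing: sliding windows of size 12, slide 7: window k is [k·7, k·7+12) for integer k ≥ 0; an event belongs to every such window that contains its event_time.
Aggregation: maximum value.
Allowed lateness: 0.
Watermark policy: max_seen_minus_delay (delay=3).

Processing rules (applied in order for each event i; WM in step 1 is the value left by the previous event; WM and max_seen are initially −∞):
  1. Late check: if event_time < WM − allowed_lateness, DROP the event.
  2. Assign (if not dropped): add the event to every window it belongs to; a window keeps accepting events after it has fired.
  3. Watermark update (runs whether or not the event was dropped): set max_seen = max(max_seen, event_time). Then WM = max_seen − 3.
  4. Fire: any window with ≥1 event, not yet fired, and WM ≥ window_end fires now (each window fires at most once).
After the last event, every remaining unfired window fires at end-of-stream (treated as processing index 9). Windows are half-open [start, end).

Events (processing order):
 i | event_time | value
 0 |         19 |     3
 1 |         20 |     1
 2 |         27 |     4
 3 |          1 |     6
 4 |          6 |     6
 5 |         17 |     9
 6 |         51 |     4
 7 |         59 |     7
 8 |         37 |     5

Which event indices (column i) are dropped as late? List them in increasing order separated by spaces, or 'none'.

3 4 5 8

i=0 t=19 v=3: → [14,26); WM=16
i=1 t=20 v=1: → [14,26); WM=17
i=2 t=27 v=4: → [21,33); WM=24
i=3 t=1 v=6: DROP (t<24-0); WM=24
i=4 t=6 v=6: DROP (t<24-0); WM=24
i=5 t=17 v=9: DROP (t<24-0); WM=24
i=6 t=51 v=4: → [49,61),[42,54); WM=48; [14,26) fires=3 [21,33) fires=4
i=7 t=59 v=7: → [56,68),[49,61); WM=56; [42,54) fires=4
i=8 t=37 v=5: DROP (t<56-0); WM=56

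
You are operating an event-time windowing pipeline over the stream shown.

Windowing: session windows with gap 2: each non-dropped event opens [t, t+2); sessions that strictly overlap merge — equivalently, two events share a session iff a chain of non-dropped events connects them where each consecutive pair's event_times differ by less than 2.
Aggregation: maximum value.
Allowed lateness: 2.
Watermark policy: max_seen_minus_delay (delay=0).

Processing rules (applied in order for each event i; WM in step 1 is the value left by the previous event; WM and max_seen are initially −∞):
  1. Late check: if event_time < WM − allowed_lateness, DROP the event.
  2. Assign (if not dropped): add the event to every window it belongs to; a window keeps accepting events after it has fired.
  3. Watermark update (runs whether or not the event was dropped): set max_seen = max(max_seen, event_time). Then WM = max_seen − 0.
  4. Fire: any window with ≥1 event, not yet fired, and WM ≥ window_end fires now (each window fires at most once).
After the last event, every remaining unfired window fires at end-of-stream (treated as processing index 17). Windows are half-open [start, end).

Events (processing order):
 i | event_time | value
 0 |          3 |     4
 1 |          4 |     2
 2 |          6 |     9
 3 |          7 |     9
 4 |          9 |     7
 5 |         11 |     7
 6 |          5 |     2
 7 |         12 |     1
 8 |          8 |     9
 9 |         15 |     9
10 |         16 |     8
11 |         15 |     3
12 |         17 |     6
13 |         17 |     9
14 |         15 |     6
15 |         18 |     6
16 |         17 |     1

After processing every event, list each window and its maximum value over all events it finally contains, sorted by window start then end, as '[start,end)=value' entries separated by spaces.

[3,6)=4 [6,9)=9 [9,11)=7 [11,14)=7 [15,20)=9

i=0 t=3 v=4: → [3,5); WM=3
i=1 t=4 v=2: → [3,6); WM=4
i=2 t=6 v=9: → [6,8); WM=6
i=3 t=7 v=9: → [6,9); WM=7
i=4 t=9 v=7: → [9,11); WM=9
i=5 t=11 v=7: → [11,13); WM=11
i=6 t=5 v=2: DROP (t<11-2); WM=11
i=7 t=12 v=1: → [11,14); WM=12
i=8 t=8 v=9: DROP (t<12-2); WM=12
i=9 t=15 v=9: → [15,17); WM=15
i=10 t=16 v=8: → [15,18); WM=16
i=11 t=15 v=3: → [15,18); WM=16
i=12 t=17 v=6: → [15,19); WM=17
i=13 t=17 v=9: → [15,19); WM=17
i=14 t=15 v=6: → [15,19); WM=17
i=15 t=18 v=6: → [15,20); WM=18
i=16 t=17 v=1: → [15,20); WM=18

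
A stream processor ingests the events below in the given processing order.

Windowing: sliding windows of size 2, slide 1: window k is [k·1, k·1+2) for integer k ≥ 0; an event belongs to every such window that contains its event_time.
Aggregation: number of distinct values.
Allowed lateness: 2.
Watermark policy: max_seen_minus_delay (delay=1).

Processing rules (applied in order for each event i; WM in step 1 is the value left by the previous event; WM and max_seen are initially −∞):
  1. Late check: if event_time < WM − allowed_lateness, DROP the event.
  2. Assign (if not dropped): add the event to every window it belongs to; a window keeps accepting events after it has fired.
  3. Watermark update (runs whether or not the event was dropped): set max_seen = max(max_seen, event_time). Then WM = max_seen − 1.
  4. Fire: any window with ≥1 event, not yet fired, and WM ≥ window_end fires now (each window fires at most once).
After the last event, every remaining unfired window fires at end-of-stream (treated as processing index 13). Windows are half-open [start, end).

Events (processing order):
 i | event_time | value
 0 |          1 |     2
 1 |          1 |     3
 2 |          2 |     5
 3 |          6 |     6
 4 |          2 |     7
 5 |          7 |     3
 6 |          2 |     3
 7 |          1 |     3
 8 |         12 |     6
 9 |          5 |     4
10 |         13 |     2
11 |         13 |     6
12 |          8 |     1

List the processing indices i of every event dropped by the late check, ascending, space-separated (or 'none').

4 6 7 9 12

i=0 t=1 v=2: → [1,3),[0,2); WM=0
i=1 t=1 v=3: → [1,3),[0,2); WM=0
i=2 t=2 v=5: → [2,4),[1,3); WM=1
i=3 t=6 v=6: → [6,8),[5,7); WM=5; [0,2) fires=2 [1,3) fires=3 [2,4) fires=1
i=4 t=2 v=7: DROP (t<5-2); WM=5
i=5 t=7 v=3: → [7,9),[6,8); WM=6
i=6 t=2 v=3: DROP (t<6-2); WM=6
i=7 t=1 v=3: DROP (t<6-2); WM=6
i=8 t=12 v=6: → [12,14),[11,13); WM=11; [5,7) fires=1 [6,8) fires=2 [7,9) fires=1
i=9 t=5 v=4: DROP (t<11-2); WM=11
i=10 t=13 v=2: → [13,15),[12,14); WM=12
i=11 t=13 v=6: → [13,15),[12,14); WM=12
i=12 t=8 v=1: DROP (t<12-2); WM=12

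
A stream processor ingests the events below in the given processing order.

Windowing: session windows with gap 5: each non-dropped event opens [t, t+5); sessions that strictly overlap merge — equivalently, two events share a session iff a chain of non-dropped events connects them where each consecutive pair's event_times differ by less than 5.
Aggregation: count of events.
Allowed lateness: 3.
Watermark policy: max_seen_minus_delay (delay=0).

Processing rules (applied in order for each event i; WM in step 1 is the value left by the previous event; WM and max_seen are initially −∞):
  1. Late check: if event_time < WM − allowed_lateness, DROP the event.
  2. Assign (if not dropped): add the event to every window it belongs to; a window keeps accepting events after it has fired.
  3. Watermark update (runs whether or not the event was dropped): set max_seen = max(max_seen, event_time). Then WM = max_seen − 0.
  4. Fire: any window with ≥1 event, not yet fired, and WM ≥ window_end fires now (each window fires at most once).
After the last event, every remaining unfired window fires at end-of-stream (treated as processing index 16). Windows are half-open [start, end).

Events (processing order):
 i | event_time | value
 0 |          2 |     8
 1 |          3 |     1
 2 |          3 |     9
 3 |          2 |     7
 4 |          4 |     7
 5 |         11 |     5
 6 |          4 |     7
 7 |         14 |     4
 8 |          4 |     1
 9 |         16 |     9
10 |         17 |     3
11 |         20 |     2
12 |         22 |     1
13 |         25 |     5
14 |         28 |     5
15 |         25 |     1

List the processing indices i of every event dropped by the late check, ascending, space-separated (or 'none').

6 8

i=0 t=2 v=8: → [2,7); WM=2
i=1 t=3 v=1: → [2,8); WM=3
i=2 t=3 v=9: → [2,8); WM=3
i=3 t=2 v=7: → [2,8); WM=3
i=4 t=4 v=7: → [2,9); WM=4
i=5 t=11 v=5: → [11,16); WM=11
i=6 t=4 v=7: DROP (t<11-3); WM=11
i=7 t=14 v=4: → [11,19); WM=14
i=8 t=4 v=1: DROP (t<14-3); WM=14
i=9 t=16 v=9: → [11,21); WM=16
i=10 t=17 v=3: → [11,22); WM=17
i=11 t=20 v=2: → [11,25); WM=20
i=12 t=22 v=1: → [11,27); WM=22
i=13 t=25 v=5: → [11,30); WM=25
i=14 t=28 v=5: → [11,33); WM=28
i=15 t=25 v=1: → [11,33); WM=28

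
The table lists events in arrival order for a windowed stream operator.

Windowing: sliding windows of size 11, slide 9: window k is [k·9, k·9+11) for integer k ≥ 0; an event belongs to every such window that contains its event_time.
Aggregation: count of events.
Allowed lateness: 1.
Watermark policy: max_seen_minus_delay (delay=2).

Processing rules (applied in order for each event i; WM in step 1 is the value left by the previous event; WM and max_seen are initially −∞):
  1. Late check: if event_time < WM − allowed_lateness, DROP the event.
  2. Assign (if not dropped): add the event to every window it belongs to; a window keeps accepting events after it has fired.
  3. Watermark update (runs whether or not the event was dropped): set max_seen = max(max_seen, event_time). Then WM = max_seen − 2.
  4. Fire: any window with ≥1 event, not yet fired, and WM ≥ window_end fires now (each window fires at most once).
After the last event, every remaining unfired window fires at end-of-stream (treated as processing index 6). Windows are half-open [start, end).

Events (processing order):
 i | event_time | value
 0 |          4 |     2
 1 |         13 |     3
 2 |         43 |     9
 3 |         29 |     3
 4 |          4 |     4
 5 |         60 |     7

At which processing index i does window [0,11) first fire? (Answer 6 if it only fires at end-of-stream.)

i=0 t=4 v=2: → [0,11); WM=2
i=1 t=13 v=3: → [9,20); WM=11; [0,11) fires=1
i=2 t=43 v=9: → [36,47); WM=41; [9,20) fires=1
i=3 t=29 v=3: DROP (t<41-1); WM=41
i=4 t=4 v=4: DROP (t<41-1); WM=41
i=5 t=60 v=7: → [54,65); WM=58; [36,47) fires=1

1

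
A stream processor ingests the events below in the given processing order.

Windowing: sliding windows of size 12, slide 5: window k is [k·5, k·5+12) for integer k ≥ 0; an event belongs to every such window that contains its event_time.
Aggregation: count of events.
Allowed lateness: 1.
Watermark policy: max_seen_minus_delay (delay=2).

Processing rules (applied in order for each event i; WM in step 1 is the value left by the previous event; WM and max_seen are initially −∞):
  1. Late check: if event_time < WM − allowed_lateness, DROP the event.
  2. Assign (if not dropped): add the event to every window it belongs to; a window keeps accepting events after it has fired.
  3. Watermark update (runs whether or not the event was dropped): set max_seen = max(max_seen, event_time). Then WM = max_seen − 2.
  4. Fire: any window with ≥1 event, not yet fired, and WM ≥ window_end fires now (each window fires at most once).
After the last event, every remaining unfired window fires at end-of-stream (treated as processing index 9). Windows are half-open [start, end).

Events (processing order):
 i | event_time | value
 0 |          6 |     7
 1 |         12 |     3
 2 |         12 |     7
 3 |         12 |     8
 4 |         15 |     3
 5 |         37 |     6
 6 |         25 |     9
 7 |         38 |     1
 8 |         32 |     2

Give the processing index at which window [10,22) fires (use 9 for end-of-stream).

i=0 t=6 v=7: → [5,17),[0,12); WM=4
i=1 t=12 v=3: → [10,22),[5,17); WM=10
i=2 t=12 v=7: → [10,22),[5,17); WM=10
i=3 t=12 v=8: → [10,22),[5,17); WM=10
i=4 t=15 v=3: → [15,27),[10,22),[5,17); WM=13; [0,12) fires=1
i=5 t=37 v=6: → [35,47),[30,42); WM=35; [5,17) fires=5 [10,22) fires=4 [15,27) fires=1
i=6 t=25 v=9: DROP (t<35-1); WM=35
i=7 t=38 v=1: → [35,47),[30,42); WM=36
i=8 t=32 v=2: DROP (t<36-1); WM=36

5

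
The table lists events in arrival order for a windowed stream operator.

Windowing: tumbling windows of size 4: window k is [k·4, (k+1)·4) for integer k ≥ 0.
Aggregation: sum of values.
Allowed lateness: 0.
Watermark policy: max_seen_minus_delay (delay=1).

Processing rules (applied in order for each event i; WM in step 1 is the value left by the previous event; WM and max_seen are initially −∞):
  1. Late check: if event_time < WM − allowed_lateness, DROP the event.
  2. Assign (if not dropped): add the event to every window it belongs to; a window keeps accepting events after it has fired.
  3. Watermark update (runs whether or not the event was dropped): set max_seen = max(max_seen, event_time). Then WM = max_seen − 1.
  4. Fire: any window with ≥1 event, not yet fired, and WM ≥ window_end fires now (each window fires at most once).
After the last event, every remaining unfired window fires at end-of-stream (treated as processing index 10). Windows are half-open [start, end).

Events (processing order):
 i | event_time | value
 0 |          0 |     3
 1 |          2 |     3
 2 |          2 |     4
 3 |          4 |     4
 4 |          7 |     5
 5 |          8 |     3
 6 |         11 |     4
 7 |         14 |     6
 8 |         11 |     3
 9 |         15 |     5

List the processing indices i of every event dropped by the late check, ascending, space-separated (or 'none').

8

i=0 t=0 v=3: → [0,4); WM=-1
i=1 t=2 v=3: → [0,4); WM=1
i=2 t=2 v=4: → [0,4); WM=1
i=3 t=4 v=4: → [4,8); WM=3
i=4 t=7 v=5: → [4,8); WM=6; [0,4) fires=10
i=5 t=8 v=3: → [8,12); WM=7
i=6 t=11 v=4: → [8,12); WM=10; [4,8) fires=9
i=7 t=14 v=6: → [12,16); WM=13; [8,12) fires=7
i=8 t=11 v=3: DROP (t<13-0); WM=13
i=9 t=15 v=5: → [12,16); WM=14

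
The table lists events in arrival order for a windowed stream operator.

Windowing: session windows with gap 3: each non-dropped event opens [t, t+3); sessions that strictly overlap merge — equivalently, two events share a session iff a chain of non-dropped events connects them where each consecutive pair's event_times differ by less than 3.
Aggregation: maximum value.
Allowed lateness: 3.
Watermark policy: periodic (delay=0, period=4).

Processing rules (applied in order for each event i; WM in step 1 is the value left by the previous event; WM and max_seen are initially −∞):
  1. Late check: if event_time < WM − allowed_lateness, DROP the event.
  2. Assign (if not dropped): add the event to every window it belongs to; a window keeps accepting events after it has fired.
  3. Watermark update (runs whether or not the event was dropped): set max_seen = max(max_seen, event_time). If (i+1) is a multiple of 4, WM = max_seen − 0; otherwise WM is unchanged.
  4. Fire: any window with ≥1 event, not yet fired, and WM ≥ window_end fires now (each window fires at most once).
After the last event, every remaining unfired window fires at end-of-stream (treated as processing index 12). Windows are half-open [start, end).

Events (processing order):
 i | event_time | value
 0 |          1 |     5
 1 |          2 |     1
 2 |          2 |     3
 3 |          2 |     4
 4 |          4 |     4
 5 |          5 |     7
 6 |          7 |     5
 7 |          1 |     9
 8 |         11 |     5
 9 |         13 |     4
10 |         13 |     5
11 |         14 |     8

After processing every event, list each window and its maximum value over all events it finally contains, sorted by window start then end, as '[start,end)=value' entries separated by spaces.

i=0 t=1 v=5: → [1,4); WM=−∞
i=1 t=2 v=1: → [1,5); WM=−∞
i=2 t=2 v=3: → [1,5); WM=−∞
i=3 t=2 v=4: → [1,5); WM=2
i=4 t=4 v=4: → [1,7); WM=2
i=5 t=5 v=7: → [1,8); WM=2
i=6 t=7 v=5: → [1,10); WM=2
i=7 t=1 v=9: → [1,10); WM=7
i=8 t=11 v=5: → [11,14); WM=7
i=9 t=13 v=4: → [11,16); WM=7
i=10 t=13 v=5: → [11,16); WM=7
i=11 t=14 v=8: → [11,17); WM=14

[1,10)=9 [11,17)=8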